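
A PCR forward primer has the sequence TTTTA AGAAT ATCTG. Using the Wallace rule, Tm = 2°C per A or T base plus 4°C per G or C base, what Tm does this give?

36°C

Base counts: A=5, C=1, G=2, T=7
AT pairs contribute 12, GC pairs contribute 3.
Tm = 2×12 + 4×3 = 36°C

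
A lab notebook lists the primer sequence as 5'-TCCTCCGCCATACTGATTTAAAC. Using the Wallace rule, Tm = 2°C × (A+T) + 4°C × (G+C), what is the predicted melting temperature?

Scanning the sequence gives A=6, G=2, C=8, T=7.
A+T = 13, G+C = 10
Tm = 4·10 + 2·13 = 40 + 26 = 66°C

66°C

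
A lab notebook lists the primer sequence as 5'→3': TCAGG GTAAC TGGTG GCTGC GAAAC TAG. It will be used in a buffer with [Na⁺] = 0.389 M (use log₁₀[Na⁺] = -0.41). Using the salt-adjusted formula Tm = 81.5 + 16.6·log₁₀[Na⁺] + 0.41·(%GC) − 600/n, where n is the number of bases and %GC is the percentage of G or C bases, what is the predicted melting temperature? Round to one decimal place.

Length n = 28. A=7, T=6, C=5, G=10
G+C = 15, so %GC = 15/28 × 100 = 53.571%
Salt term: 16.6 × (-0.41) = -6.806
GC term: 0.41 × 53.571 = 21.964; length term: −600/28 = −21.429
Tm = 81.5 + (-6.806) + 21.964 − 21.429 = 75.229 → 75.2°C

75.2°C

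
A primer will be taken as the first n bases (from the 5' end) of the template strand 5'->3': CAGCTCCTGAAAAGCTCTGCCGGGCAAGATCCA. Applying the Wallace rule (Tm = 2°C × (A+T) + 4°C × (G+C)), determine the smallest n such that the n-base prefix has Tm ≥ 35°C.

First 11 bases: CAGCTCCTGAA → Tm = 34°C (< 35°C)
First 12 bases: CAGCTCCTGAAA → Tm = 36°C (≥ 35°C)
Each additional base adds 2°C (A/T) or 4°C (G/C), so Tm is non-decreasing in n; n = 12 is the first length to reach 35°C.

n = 12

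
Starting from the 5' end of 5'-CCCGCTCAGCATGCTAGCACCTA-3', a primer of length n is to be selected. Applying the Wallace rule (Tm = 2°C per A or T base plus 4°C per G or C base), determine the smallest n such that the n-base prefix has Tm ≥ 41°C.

n = 13

First 12 bases: CCCGCTCAGCAT → Tm = 40°C (< 41°C)
First 13 bases: CCCGCTCAGCATG → Tm = 44°C (≥ 41°C)
Each additional base adds 2°C (A/T) or 4°C (G/C), so Tm is non-decreasing in n; n = 13 is the first length to reach 41°C.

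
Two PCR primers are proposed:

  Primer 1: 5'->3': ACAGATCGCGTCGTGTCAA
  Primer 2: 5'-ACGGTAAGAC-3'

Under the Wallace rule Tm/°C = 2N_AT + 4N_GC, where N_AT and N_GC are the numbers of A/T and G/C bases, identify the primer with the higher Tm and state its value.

Primer 1: A+T=9, G+C=10 → Tm = 2(9)+4(10) = 58°C
Primer 2: A+T=5, G+C=5 → Tm = 2(5)+4(5) = 30°C
58°C vs 30°C → primer 1 is higher.

Primer 1, 58°C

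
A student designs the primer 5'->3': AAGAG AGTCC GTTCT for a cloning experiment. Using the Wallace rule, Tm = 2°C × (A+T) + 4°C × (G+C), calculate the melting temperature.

44°C

Scanning the sequence gives T=4, G=4, A=4, C=3.
A+T = 8, G+C = 7
Tm = 4·7 + 2·8 = 28 + 16 = 44°C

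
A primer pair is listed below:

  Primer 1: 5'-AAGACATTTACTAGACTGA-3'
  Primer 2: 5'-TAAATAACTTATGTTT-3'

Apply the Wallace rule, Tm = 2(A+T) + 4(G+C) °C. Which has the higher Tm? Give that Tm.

Primer 1, 50°C

Primer 1: A+T=13, G+C=6 → Tm = 2(13)+4(6) = 50°C
Primer 2: A+T=14, G+C=2 → Tm = 2(14)+4(2) = 36°C
50°C vs 36°C → primer 1 is higher.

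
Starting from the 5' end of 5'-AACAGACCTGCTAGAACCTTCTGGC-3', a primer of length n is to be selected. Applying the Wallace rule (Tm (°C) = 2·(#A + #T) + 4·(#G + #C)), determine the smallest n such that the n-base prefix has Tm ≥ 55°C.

n = 19

First 18 bases: AACAGACCTGCTAGAACC → Tm = 54°C (< 55°C)
First 19 bases: AACAGACCTGCTAGAACCT → Tm = 56°C (≥ 55°C)
Since every base adds ≥2°C, Tm only increases with n, so the threshold is first crossed at n = 19.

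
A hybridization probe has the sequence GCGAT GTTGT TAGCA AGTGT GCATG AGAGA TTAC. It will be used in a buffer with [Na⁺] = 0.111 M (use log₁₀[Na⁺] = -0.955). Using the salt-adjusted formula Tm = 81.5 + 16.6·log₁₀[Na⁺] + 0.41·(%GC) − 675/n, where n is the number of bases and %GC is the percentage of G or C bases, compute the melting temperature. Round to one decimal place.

63.9°C

Length n = 34. Counting bases: T=10, A=9, G=11, C=4
G+C = 15, so %GC = 15/34 × 100 = 44.118%
Salt term: 16.6 × (-0.955) = -15.853
GC term: 0.41 × 44.118 = 18.088; length term: −675/34 = −19.853
Tm = 81.5 + (-15.853) + 18.088 − 19.853 = 63.882 → 63.9°C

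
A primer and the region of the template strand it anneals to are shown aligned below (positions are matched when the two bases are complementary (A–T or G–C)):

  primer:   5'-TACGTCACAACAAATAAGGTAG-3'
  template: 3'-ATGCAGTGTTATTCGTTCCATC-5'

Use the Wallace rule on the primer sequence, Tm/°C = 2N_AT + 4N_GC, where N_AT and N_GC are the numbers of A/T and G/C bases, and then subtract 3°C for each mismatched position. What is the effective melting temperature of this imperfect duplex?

Primer base counts: A=10, T=4, G=4, C=4 → A+T=14, G+C=8
Perfect-match Tm = 2(14) + 4(8) = 28 + 32 = 60°C
Mismatches (positions where the bases are not complementary): 3 (at positions 11, 14, 15)
Effective Tm = 60 − 3×3 = 60 − 9 = 51°C

51°C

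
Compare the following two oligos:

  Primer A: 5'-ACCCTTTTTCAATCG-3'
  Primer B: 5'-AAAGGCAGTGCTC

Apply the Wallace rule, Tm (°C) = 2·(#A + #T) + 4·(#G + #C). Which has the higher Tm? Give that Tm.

Primer A, 42°C

Primer A: A+T=9, G+C=6 → Tm = 2(9)+4(6) = 42°C
Primer B: A+T=6, G+C=7 → Tm = 2(6)+4(7) = 40°C
42°C vs 40°C → primer A is higher.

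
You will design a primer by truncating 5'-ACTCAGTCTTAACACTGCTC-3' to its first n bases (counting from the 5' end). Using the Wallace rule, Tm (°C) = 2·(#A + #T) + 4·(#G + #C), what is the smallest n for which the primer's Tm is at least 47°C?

n = 17

First 16 bases: ACTCAGTCTTAACACT → Tm = 44°C (< 47°C)
First 17 bases: ACTCAGTCTTAACACTG → Tm = 48°C (≥ 47°C)
Each additional base adds 2°C (A/T) or 4°C (G/C), so Tm is non-decreasing in n; n = 17 is the first length to reach 47°C.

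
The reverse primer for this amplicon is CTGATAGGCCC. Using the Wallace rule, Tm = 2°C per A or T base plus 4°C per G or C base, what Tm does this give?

T=2, G=3, C=4, A=2
AT pairs contribute 4, GC pairs contribute 7.
Tm = 2(4) + 4(7) = 8 + 28 = 36°C

36°C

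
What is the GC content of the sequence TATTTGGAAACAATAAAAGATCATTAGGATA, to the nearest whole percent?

23%

Counting bases: T=9, G=5, A=15, C=2
G+C = 5 + 2 = 7 out of 31 bases
%GC = 7/31 × 100 = 22.58% ≈ 23%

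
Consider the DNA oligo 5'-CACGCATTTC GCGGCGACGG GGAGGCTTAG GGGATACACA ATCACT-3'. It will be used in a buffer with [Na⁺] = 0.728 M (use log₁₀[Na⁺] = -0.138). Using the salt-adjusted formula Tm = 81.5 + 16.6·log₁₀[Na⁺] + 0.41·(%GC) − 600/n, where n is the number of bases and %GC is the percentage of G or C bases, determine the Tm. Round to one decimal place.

90.2°C

Length n = 46. Base counts: G=15, A=11, T=8, C=12
G+C = 27, so %GC = 27/46 × 100 = 58.696%
Salt term: 16.6 × (-0.138) = -2.291
GC term: 0.41 × 58.696 = 24.065; length term: −600/46 = −13.043
Tm = 81.5 + (-2.291) + 24.065 − 13.043 = 90.231 → 90.2°C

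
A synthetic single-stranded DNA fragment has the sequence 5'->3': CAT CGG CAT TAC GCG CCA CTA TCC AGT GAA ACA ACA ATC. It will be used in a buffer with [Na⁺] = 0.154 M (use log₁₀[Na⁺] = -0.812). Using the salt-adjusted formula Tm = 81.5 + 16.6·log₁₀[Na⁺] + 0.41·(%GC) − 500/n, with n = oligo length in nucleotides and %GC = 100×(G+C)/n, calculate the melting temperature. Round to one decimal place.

Length n = 39. Scanning the sequence gives C=13, A=13, T=7, G=6.
G+C = 19, so %GC = 19/39 × 100 = 48.718%
Salt term: 16.6 × (-0.812) = -13.479
GC term: 0.41 × 48.718 = 19.974; length term: −500/39 = −12.821
Tm = 81.5 + (-13.479) + 19.974 − 12.821 = 75.174 → 75.2°C

75.2°C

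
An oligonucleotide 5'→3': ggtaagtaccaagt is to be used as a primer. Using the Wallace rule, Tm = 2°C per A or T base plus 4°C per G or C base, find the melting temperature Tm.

40°C

G=4, C=2, A=5, T=3
A+T = 8, G+C = 6
Tm = 2(8) + 4(6) = 16 + 24 = 40°C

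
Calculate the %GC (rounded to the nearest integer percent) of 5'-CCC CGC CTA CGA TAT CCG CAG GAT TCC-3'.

63%

Base counts: C=12, T=5, G=5, A=5
G+C = 5 + 12 = 17 out of 27 bases
%GC = 17/27 × 100 = 62.96% ≈ 63%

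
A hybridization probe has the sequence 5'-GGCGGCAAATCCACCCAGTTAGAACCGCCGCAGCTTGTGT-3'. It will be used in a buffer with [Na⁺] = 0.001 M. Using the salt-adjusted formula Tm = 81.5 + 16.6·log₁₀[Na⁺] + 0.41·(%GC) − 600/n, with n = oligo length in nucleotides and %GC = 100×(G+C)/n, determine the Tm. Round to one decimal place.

Length n = 40. Scanning the sequence gives C=13, T=7, G=11, A=9.
G+C = 24, so %GC = 24/40 × 100 = 60%
Salt term: 16.6 × (-3) = -49.8
GC term: 0.41 × 60 = 24.6; length term: −600/40 = −15
Tm = 81.5 + (-49.8) + 24.6 − 15 = 41.3 → 41.3°C

41.3°C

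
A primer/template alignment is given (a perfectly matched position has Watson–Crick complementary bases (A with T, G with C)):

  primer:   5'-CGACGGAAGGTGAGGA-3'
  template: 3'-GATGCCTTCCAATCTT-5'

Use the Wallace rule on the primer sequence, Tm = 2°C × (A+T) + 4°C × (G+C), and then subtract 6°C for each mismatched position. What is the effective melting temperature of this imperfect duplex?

Primer base counts: A=5, T=1, G=8, C=2 → A+T=6, G+C=10
Perfect-match Tm = 2(6) + 4(10) = 12 + 40 = 52°C
Mismatches (positions where the bases are not complementary): 3 (at positions 2, 12, 15)
Effective Tm = 52 − 3×6 = 52 − 18 = 34°C

34°C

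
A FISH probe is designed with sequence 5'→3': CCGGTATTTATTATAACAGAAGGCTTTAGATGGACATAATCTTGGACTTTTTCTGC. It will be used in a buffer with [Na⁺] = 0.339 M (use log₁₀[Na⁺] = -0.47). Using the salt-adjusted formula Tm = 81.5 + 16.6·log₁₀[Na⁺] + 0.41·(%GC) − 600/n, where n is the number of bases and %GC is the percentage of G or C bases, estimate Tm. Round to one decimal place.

Length n = 56. Scanning the sequence gives C=9, G=11, T=21, A=15.
G+C = 20, so %GC = 20/56 × 100 = 35.714%
Salt term: 16.6 × (-0.47) = -7.802
GC term: 0.41 × 35.714 = 14.643; length term: −600/56 = −10.714
Tm = 81.5 + (-7.802) + 14.643 − 10.714 = 77.627 → 77.6°C

77.6°C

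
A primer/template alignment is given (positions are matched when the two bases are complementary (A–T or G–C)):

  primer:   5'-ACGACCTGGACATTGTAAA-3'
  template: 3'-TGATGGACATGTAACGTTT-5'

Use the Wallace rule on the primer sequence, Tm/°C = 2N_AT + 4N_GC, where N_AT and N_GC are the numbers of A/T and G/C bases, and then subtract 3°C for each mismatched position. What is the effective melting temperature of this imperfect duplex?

45°C

Primer base counts: A=7, T=4, G=4, C=4 → A+T=11, G+C=8
Perfect-match Tm = 2(11) + 4(8) = 22 + 32 = 54°C
Mismatches (positions where the bases are not complementary): 3 (at positions 3, 9, 16)
Effective Tm = 54 − 3×3 = 54 − 9 = 45°C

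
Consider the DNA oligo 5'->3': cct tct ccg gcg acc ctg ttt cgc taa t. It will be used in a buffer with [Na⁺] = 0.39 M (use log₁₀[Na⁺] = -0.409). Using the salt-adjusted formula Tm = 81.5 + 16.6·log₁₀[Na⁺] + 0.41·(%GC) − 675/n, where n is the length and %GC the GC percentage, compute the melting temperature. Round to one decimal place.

74.0°C

Length n = 28. Base counts: A=3, C=11, T=9, G=5
G+C = 16, so %GC = 16/28 × 100 = 57.143%
Salt term: 16.6 × (-0.409) = -6.789
GC term: 0.41 × 57.143 = 23.429; length term: −675/28 = −24.107
Tm = 81.5 + (-6.789) + 23.429 − 24.107 = 74.033 → 74.0°C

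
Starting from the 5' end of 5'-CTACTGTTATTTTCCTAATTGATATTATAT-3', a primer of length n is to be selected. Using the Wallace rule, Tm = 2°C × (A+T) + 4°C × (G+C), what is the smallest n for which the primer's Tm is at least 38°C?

First 14 bases: CTACTGTTATTTTC → Tm = 36°C (< 38°C)
First 15 bases: CTACTGTTATTTTCC → Tm = 40°C (≥ 38°C)
Each additional base adds 2°C (A/T) or 4°C (G/C), so Tm is non-decreasing in n; n = 15 is the first length to reach 38°C.

n = 15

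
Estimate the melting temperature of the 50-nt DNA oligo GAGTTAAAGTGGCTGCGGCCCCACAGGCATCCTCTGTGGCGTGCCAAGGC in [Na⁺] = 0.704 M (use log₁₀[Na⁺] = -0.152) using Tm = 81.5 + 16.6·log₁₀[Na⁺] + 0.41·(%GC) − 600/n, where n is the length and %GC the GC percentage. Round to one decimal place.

93.2°C

Length n = 50. Counting bases: C=15, A=9, T=9, G=17
G+C = 32, so %GC = 32/50 × 100 = 64%
Salt term: 16.6 × (-0.152) = -2.523
GC term: 0.41 × 64 = 26.24; length term: −600/50 = −12
Tm = 81.5 + (-2.523) + 26.24 − 12 = 93.217 → 93.2°C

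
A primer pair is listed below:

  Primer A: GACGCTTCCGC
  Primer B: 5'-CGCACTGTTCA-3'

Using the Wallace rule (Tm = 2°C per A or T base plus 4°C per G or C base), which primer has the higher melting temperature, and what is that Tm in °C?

Primer A, 38°C

Primer A: A+T=3, G+C=8 → Tm = 2(3)+4(8) = 38°C
Primer B: A+T=5, G+C=6 → Tm = 2(5)+4(6) = 34°C
38°C vs 34°C → primer A is higher.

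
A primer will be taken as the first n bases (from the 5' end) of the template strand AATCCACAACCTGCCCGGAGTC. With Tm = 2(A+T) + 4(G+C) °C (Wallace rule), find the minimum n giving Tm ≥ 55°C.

First 17 bases: AATCCACAACCTGCCCG → Tm = 54°C (< 55°C)
First 18 bases: AATCCACAACCTGCCCGG → Tm = 58°C (≥ 55°C)
Each additional base adds 2°C (A/T) or 4°C (G/C), so Tm is non-decreasing in n; n = 18 is the first length to reach 55°C.

n = 18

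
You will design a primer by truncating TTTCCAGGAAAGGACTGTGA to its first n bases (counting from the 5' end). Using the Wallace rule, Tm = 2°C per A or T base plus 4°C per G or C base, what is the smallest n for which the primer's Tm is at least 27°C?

First 9 bases: TTTCCAGGA → Tm = 26°C (< 27°C)
First 10 bases: TTTCCAGGAA → Tm = 28°C (≥ 27°C)
Since every base adds ≥2°C, Tm only increases with n, so the threshold is first crossed at n = 10.

n = 10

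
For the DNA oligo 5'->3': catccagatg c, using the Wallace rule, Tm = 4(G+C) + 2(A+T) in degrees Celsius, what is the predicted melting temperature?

T=2, A=3, G=2, C=4
A+T = 5, G+C = 6
Tm = 2×5 + 4×6 = 34°C

34°C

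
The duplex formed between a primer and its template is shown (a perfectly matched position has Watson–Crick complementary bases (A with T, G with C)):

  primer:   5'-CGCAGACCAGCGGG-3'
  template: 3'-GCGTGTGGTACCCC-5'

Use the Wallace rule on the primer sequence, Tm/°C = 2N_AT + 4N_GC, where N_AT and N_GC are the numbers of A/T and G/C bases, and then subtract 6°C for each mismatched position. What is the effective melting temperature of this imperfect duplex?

32°C

Primer base counts: A=3, T=0, G=6, C=5 → A+T=3, G+C=11
Perfect-match Tm = 2(3) + 4(11) = 6 + 44 = 50°C
Mismatches (positions where the bases are not complementary): 3 (at positions 5, 10, 11)
Effective Tm = 50 − 3×6 = 50 − 18 = 32°C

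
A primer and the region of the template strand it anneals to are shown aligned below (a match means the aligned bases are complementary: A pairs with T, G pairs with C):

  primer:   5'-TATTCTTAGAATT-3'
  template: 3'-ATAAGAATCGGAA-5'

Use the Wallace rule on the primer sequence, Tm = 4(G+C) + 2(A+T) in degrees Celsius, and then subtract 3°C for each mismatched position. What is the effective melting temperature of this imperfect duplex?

24°C

Primer base counts: A=4, T=7, G=1, C=1 → A+T=11, G+C=2
Perfect-match Tm = 2(11) + 4(2) = 22 + 8 = 30°C
Mismatches (positions where the bases are not complementary): 2 (at positions 10, 11)
Effective Tm = 30 − 2×3 = 30 − 6 = 24°C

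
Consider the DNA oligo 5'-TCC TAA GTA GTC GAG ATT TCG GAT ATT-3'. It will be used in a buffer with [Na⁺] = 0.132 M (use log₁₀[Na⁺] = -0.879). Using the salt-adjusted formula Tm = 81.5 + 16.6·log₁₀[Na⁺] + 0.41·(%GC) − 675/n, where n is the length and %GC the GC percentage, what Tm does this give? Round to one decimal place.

57.1°C

Length n = 27. Base counts: T=10, G=6, C=4, A=7
G+C = 10, so %GC = 10/27 × 100 = 37.037%
Salt term: 16.6 × (-0.879) = -14.591
GC term: 0.41 × 37.037 = 15.185; length term: −675/27 = −25
Tm = 81.5 + (-14.591) + 15.185 − 25 = 57.094 → 57.1°C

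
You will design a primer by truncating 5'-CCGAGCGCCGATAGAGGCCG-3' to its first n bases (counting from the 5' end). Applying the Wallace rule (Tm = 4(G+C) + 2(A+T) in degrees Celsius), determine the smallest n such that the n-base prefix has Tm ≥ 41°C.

n = 12

First 11 bases: CCGAGCGCCGA → Tm = 40°C (< 41°C)
First 12 bases: CCGAGCGCCGAT → Tm = 42°C (≥ 41°C)
Since every base adds ≥2°C, Tm only increases with n, so the threshold is first crossed at n = 12.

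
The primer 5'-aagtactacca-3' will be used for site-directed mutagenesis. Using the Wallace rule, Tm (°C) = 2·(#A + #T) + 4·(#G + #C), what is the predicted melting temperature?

Scanning the sequence gives A=5, G=1, C=3, T=2.
A+T = 7, G+C = 4
Tm = 4·4 + 2·7 = 16 + 14 = 30°C

30°C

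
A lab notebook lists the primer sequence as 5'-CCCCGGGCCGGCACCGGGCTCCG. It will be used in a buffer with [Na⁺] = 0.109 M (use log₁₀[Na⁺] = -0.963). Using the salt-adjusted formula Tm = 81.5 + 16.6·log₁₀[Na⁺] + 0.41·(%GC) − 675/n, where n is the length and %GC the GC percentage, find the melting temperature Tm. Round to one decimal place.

73.6°C

Length n = 23. A=1, G=9, C=12, T=1
G+C = 21, so %GC = 21/23 × 100 = 91.304%
Salt term: 16.6 × (-0.963) = -15.986
GC term: 0.41 × 91.304 = 37.435; length term: −675/23 = −29.348
Tm = 81.5 + (-15.986) + 37.435 − 29.348 = 73.601 → 73.6°C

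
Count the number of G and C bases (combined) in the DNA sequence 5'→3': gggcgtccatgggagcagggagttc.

17

Base counts: A=4, T=4, G=12, C=5
G+C = 12 + 5 = 17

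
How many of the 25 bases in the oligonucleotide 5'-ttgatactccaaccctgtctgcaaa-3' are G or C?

11

Scanning the sequence gives C=8, T=7, G=3, A=7.
Total G or C: 3 + 8 = 11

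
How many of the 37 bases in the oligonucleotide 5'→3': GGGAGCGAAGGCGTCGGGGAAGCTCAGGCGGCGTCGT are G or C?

Counting bases: A=6, G=19, C=8, T=4
G+C = 19 + 8 = 27

27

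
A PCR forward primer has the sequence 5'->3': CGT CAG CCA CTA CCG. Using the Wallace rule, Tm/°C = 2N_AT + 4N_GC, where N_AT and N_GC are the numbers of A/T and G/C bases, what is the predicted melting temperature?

A=3, G=3, C=7, T=2
A+T = 5, G+C = 10
Tm = 2×5 + 4×10 = 50°C

50°C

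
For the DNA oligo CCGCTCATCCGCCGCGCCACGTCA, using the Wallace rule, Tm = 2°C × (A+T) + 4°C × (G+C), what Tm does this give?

84°C

Base counts: T=3, G=5, A=3, C=13
A+T = 6, G+C = 18
Tm = 2(6) + 4(18) = 12 + 72 = 84°C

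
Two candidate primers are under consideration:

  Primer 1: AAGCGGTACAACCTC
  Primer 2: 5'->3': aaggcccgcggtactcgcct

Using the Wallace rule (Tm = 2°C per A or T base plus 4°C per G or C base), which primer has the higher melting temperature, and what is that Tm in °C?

Primer 1: A+T=7, G+C=8 → Tm = 2(7)+4(8) = 46°C
Primer 2: A+T=6, G+C=14 → Tm = 2(6)+4(14) = 68°C
46°C vs 68°C → primer 2 is higher.

Primer 2, 68°C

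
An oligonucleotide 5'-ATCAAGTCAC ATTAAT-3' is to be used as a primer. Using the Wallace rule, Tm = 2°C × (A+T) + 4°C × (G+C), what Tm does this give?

Base counts: G=1, A=7, C=3, T=5
So N_AT = 12 and N_GC = 4.
Tm = 2(12) + 4(4) = 24 + 16 = 40°C

40°C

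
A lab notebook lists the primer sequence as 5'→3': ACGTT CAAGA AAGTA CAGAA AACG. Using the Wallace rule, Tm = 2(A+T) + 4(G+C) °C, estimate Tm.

Counting bases: C=4, A=12, T=3, G=5
A+T = 15, G+C = 9
Tm = 4·9 + 2·15 = 36 + 30 = 66°C

66°C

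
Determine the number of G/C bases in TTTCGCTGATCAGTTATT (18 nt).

6

G=3, C=3, A=3, T=9
Total G or C: 3 + 3 = 6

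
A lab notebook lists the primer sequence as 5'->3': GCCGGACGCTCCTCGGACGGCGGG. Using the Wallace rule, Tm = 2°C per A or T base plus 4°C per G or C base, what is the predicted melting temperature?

88°C

Counting bases: G=11, C=9, T=2, A=2
So N_AT = 4 and N_GC = 20.
Tm = 4·20 + 2·4 = 80 + 8 = 88°C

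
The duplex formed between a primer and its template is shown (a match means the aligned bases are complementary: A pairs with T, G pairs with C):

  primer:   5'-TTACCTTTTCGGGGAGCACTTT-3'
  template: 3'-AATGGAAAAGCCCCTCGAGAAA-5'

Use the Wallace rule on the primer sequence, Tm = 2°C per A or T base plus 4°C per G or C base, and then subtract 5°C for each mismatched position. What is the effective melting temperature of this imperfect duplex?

Primer base counts: A=3, T=9, G=5, C=5 → A+T=12, G+C=10
Perfect-match Tm = 2(12) + 4(10) = 24 + 40 = 64°C
Mismatches (positions where the bases are not complementary): 1 (at position 18)
Effective Tm = 64 − 1×5 = 64 − 5 = 59°C

59°C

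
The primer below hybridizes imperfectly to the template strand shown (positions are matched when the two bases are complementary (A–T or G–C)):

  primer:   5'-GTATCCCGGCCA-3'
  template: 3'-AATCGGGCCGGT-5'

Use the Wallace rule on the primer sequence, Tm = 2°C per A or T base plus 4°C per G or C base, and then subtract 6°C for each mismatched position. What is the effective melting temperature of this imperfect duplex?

28°C

Primer base counts: A=2, T=2, G=3, C=5 → A+T=4, G+C=8
Perfect-match Tm = 2(4) + 4(8) = 8 + 32 = 40°C
Mismatches (positions where the bases are not complementary): 2 (at positions 1, 4)
Effective Tm = 40 − 2×6 = 40 − 12 = 28°C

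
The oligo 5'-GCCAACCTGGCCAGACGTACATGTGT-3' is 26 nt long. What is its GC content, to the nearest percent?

Scanning the sequence gives G=7, A=6, T=5, C=8.
G+C = 7 + 8 = 15 out of 26 bases
%GC = 15/26 × 100 = 57.69% ≈ 58%

58%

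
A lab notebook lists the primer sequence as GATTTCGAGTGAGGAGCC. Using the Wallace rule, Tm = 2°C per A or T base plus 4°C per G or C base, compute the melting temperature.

A=4, T=4, G=7, C=3
So N_AT = 8 and N_GC = 10.
Tm = 2×8 + 4×10 = 56°C

56°C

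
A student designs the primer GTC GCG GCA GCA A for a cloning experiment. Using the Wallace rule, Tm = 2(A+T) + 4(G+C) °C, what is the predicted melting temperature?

Counting bases: C=4, A=3, T=1, G=5
A+T = 4, G+C = 9
Tm = 2(4) + 4(9) = 8 + 36 = 44°C

44°C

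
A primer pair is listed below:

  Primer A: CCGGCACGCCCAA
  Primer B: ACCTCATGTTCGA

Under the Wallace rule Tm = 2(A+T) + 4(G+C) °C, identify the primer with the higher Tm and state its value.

Primer A: A+T=3, G+C=10 → Tm = 2(3)+4(10) = 46°C
Primer B: A+T=7, G+C=6 → Tm = 2(7)+4(6) = 38°C
46°C vs 38°C → primer A is higher.

Primer A, 46°C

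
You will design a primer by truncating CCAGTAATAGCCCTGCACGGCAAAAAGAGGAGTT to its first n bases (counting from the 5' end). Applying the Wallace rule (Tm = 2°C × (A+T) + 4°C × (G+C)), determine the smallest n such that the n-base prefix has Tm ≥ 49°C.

n = 16

First 15 bases: CCAGTAATAGCCCTG → Tm = 46°C (< 49°C)
First 16 bases: CCAGTAATAGCCCTGC → Tm = 50°C (≥ 49°C)
Since every base adds ≥2°C, Tm only increases with n, so the threshold is first crossed at n = 16.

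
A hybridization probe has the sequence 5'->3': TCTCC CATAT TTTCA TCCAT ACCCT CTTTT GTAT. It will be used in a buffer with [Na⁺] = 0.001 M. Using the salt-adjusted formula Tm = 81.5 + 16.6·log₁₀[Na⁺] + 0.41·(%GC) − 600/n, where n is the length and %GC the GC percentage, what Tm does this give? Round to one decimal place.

Length n = 34. Base counts: G=1, C=11, A=6, T=16
G+C = 12, so %GC = 12/34 × 100 = 35.294%
Salt term: 16.6 × (-3) = -49.8
GC term: 0.41 × 35.294 = 14.471; length term: −600/34 = −17.647
Tm = 81.5 + (-49.8) + 14.471 − 17.647 = 28.524 → 28.5°C

28.5°C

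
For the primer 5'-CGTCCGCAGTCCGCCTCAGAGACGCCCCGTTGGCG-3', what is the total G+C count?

C=15, A=4, T=5, G=11
Total G or C: 11 + 15 = 26

26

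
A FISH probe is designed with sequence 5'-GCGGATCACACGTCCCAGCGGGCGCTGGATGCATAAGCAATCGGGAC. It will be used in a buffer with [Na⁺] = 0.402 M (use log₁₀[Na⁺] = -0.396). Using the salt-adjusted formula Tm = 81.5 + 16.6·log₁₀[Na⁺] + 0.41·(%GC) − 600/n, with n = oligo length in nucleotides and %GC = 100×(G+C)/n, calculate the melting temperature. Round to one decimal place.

88.3°C

Length n = 47. Base counts: T=6, G=16, A=11, C=14
G+C = 30, so %GC = 30/47 × 100 = 63.83%
Salt term: 16.6 × (-0.396) = -6.574
GC term: 0.41 × 63.83 = 26.17; length term: −600/47 = −12.766
Tm = 81.5 + (-6.574) + 26.17 − 12.766 = 88.33 → 88.3°C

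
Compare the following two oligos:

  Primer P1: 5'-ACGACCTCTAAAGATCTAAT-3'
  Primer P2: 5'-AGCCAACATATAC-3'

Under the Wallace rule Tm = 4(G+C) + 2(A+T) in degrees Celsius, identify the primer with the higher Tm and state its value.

Primer P1, 54°C

Primer P1: A+T=13, G+C=7 → Tm = 2(13)+4(7) = 54°C
Primer P2: A+T=8, G+C=5 → Tm = 2(8)+4(5) = 36°C
54°C vs 36°C → primer P1 is higher.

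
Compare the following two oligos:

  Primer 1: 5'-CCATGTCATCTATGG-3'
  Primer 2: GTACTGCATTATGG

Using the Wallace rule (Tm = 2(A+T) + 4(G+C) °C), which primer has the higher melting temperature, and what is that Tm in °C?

Primer 1: A+T=8, G+C=7 → Tm = 2(8)+4(7) = 44°C
Primer 2: A+T=8, G+C=6 → Tm = 2(8)+4(6) = 40°C
44°C vs 40°C → primer 1 is higher.

Primer 1, 44°C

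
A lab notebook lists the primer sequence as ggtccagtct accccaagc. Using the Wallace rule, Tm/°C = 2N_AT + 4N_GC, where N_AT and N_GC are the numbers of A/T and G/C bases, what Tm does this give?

62°C

Base counts: G=4, A=4, T=3, C=8
So N_AT = 7 and N_GC = 12.
Tm = 4·12 + 2·7 = 48 + 14 = 62°C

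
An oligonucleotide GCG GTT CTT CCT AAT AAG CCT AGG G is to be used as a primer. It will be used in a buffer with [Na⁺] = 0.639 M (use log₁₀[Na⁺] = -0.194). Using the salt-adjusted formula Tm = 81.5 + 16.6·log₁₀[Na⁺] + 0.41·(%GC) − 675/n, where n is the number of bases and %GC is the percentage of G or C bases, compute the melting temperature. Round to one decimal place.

72.6°C

Length n = 25. Base counts: G=7, T=7, A=5, C=6
G+C = 13, so %GC = 13/25 × 100 = 52%
Salt term: 16.6 × (-0.194) = -3.22
GC term: 0.41 × 52 = 21.32; length term: −675/25 = −27
Tm = 81.5 + (-3.22) + 21.32 − 27 = 72.6 → 72.6°C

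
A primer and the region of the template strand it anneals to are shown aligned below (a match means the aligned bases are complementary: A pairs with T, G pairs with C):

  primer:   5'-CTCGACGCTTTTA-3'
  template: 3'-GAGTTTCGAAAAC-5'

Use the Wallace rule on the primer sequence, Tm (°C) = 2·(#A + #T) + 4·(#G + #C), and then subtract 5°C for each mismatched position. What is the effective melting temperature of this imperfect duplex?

Primer base counts: A=2, T=5, G=2, C=4 → A+T=7, G+C=6
Perfect-match Tm = 2(7) + 4(6) = 14 + 24 = 38°C
Mismatches (positions where the bases are not complementary): 3 (at positions 4, 6, 13)
Effective Tm = 38 − 3×5 = 38 − 15 = 23°C

23°C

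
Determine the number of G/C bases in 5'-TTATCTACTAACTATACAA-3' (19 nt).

Scanning the sequence gives G=0, C=4, T=7, A=8.
Total G or C: 0 + 4 = 4

4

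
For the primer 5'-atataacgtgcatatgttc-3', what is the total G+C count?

6

A=6, G=3, C=3, T=7
Total G or C: 3 + 3 = 6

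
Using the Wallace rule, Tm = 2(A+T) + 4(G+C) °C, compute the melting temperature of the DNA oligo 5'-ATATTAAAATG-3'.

T=4, A=6, G=1, C=0
AT pairs contribute 10, GC pairs contribute 1.
Tm = 2×10 + 4×1 = 24°C

24°C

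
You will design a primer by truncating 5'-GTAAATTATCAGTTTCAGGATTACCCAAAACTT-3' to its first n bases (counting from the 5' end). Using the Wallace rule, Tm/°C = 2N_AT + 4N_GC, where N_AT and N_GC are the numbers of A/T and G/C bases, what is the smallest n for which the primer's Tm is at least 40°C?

First 15 bases: GTAAATTATCAGTTT → Tm = 36°C (< 40°C)
First 16 bases: GTAAATTATCAGTTTC → Tm = 40°C (≥ 40°C)
Since every base adds ≥2°C, Tm only increases with n, so the threshold is first crossed at n = 16.

n = 16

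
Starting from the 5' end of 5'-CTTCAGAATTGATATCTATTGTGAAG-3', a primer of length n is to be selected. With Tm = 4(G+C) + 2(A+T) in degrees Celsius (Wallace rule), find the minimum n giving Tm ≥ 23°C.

First 8 bases: CTTCAGAA → Tm = 22°C (< 23°C)
First 9 bases: CTTCAGAAT → Tm = 24°C (≥ 23°C)
Each additional base adds 2°C (A/T) or 4°C (G/C), so Tm is non-decreasing in n; n = 9 is the first length to reach 23°C.

n = 9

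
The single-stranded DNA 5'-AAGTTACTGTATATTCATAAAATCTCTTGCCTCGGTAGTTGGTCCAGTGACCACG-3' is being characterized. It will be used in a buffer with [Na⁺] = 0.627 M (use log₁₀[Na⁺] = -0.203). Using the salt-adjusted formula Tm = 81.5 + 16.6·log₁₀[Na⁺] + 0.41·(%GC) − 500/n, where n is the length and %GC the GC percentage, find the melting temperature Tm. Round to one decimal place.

86.2°C

Length n = 55. Counting bases: A=14, C=12, G=11, T=18
G+C = 23, so %GC = 23/55 × 100 = 41.818%
Salt term: 16.6 × (-0.203) = -3.37
GC term: 0.41 × 41.818 = 17.145; length term: −500/55 = −9.091
Tm = 81.5 + (-3.37) + 17.145 − 9.091 = 86.184 → 86.2°C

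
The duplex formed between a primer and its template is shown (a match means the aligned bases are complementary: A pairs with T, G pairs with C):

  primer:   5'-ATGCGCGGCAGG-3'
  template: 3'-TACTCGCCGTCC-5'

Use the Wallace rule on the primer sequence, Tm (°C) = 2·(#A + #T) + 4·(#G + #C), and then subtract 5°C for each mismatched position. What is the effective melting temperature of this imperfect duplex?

37°C

Primer base counts: A=2, T=1, G=6, C=3 → A+T=3, G+C=9
Perfect-match Tm = 2(3) + 4(9) = 6 + 36 = 42°C
Mismatches (positions where the bases are not complementary): 1 (at position 4)
Effective Tm = 42 − 1×5 = 42 − 5 = 37°C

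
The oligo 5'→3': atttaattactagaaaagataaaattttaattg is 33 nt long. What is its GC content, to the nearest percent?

Scanning the sequence gives G=3, T=13, C=1, A=16.
G+C = 3 + 1 = 4 out of 33 bases
%GC = 4/33 × 100 = 12.12% ≈ 12%

12%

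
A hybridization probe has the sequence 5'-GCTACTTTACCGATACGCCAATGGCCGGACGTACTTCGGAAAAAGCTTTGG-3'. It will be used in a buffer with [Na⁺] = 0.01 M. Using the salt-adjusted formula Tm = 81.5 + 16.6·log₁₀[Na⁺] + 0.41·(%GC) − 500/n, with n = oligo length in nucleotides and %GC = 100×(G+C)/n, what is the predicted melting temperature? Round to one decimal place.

59.4°C

Length n = 51. Base counts: A=13, T=12, C=13, G=13
G+C = 26, so %GC = 26/51 × 100 = 50.98%
Salt term: 16.6 × (-2) = -33.2
GC term: 0.41 × 50.98 = 20.902; length term: −500/51 = −9.804
Tm = 81.5 + (-33.2) + 20.902 − 9.804 = 59.398 → 59.4°C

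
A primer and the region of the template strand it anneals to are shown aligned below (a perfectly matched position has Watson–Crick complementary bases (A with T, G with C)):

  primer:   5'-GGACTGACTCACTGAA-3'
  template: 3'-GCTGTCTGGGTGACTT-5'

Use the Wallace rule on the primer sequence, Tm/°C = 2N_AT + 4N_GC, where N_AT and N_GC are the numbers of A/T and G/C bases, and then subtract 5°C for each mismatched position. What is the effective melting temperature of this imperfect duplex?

33°C

Primer base counts: A=5, T=3, G=4, C=4 → A+T=8, G+C=8
Perfect-match Tm = 2(8) + 4(8) = 16 + 32 = 48°C
Mismatches (positions where the bases are not complementary): 3 (at positions 1, 5, 9)
Effective Tm = 48 − 3×5 = 48 − 15 = 33°C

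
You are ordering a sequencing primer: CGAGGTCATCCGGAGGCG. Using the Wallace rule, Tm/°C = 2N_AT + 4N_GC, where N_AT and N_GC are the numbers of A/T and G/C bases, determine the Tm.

Scanning the sequence gives A=3, G=8, T=2, C=5.
AT pairs contribute 5, GC pairs contribute 13.
Tm = 2(5) + 4(13) = 10 + 52 = 62°C

62°C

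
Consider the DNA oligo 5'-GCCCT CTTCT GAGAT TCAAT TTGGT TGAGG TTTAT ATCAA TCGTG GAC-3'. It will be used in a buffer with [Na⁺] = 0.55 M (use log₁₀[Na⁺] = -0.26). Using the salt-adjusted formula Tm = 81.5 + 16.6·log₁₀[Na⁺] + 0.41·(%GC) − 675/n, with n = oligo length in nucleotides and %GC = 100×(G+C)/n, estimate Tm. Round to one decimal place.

Length n = 48. Scanning the sequence gives T=18, A=10, G=11, C=9.
G+C = 20, so %GC = 20/48 × 100 = 41.667%
Salt term: 16.6 × (-0.26) = -4.316
GC term: 0.41 × 41.667 = 17.083; length term: −675/48 = −14.062
Tm = 81.5 + (-4.316) + 17.083 − 14.062 = 80.205 → 80.2°C

80.2°C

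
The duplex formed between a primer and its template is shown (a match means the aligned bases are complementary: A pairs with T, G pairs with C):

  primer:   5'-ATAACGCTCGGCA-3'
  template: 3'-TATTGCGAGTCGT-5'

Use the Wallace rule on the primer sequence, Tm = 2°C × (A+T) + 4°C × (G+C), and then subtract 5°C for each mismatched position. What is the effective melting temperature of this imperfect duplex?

Primer base counts: A=4, T=2, G=3, C=4 → A+T=6, G+C=7
Perfect-match Tm = 2(6) + 4(7) = 12 + 28 = 40°C
Mismatches (positions where the bases are not complementary): 1 (at position 10)
Effective Tm = 40 − 1×5 = 40 − 5 = 35°C

35°C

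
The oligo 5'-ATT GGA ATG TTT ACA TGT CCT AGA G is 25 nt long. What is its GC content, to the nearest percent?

36%

Counting bases: G=6, T=9, A=7, C=3
G+C = 6 + 3 = 9 out of 25 bases
%GC = 9/25 × 100 = 36% ≈ 36%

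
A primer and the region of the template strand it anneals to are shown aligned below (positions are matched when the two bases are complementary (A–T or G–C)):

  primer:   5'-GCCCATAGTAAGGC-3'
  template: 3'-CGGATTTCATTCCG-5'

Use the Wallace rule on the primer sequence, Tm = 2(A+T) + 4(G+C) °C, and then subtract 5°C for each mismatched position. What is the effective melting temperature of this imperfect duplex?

Primer base counts: A=4, T=2, G=4, C=4 → A+T=6, G+C=8
Perfect-match Tm = 2(6) + 4(8) = 12 + 32 = 44°C
Mismatches (positions where the bases are not complementary): 2 (at positions 4, 6)
Effective Tm = 44 − 2×5 = 44 − 10 = 34°C

34°C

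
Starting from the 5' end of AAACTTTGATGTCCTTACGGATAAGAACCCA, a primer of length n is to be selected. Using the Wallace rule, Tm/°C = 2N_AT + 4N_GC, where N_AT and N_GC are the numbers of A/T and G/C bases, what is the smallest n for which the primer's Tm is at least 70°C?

First 25 bases: AAACTTTGATGTCCTTACGGATAAG → Tm = 68°C (< 70°C)
First 26 bases: AAACTTTGATGTCCTTACGGATAAGA → Tm = 70°C (≥ 70°C)
Since every base adds ≥2°C, Tm only increases with n, so the threshold is first crossed at n = 26.

n = 26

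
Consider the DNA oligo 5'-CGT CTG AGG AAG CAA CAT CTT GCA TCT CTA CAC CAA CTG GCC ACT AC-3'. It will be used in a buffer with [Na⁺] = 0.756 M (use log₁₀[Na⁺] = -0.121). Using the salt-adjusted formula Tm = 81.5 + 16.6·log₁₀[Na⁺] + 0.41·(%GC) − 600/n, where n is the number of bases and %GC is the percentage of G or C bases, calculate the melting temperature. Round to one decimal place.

87.7°C

Length n = 47. T=10, G=8, A=13, C=16
G+C = 24, so %GC = 24/47 × 100 = 51.064%
Salt term: 16.6 × (-0.121) = -2.009
GC term: 0.41 × 51.064 = 20.936; length term: −600/47 = −12.766
Tm = 81.5 + (-2.009) + 20.936 − 12.766 = 87.661 → 87.7°C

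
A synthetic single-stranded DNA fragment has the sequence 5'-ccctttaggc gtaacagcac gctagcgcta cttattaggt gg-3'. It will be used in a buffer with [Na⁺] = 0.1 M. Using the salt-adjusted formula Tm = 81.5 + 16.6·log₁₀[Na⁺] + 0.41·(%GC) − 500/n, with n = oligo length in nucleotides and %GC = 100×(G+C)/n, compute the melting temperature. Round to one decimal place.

Length n = 42. Counting bases: C=11, T=11, G=11, A=9
G+C = 22, so %GC = 22/42 × 100 = 52.381%
Salt term: 16.6 × (-1) = -16.6
GC term: 0.41 × 52.381 = 21.476; length term: −500/42 = −11.905
Tm = 81.5 + (-16.6) + 21.476 − 11.905 = 74.471 → 74.5°C

74.5°C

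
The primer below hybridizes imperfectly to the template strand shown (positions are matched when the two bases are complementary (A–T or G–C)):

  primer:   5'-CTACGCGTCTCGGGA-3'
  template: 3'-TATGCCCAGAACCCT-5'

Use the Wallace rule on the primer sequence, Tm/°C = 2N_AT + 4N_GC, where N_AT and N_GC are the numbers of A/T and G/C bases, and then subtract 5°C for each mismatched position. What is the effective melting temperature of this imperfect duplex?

35°C

Primer base counts: A=2, T=3, G=5, C=5 → A+T=5, G+C=10
Perfect-match Tm = 2(5) + 4(10) = 10 + 40 = 50°C
Mismatches (positions where the bases are not complementary): 3 (at positions 1, 6, 11)
Effective Tm = 50 − 3×5 = 50 − 15 = 35°C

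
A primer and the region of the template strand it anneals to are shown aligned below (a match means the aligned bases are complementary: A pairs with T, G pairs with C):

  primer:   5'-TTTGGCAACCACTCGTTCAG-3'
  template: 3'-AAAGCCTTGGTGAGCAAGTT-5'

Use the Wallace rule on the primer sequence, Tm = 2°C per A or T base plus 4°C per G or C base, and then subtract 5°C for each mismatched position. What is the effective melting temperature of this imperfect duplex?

Primer base counts: A=4, T=6, G=4, C=6 → A+T=10, G+C=10
Perfect-match Tm = 2(10) + 4(10) = 20 + 40 = 60°C
Mismatches (positions where the bases are not complementary): 3 (at positions 4, 6, 20)
Effective Tm = 60 − 3×5 = 60 − 15 = 45°C

45°C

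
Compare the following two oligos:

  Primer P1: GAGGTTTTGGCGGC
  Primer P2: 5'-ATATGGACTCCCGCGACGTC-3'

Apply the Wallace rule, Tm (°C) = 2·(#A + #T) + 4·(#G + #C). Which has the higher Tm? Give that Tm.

Primer P1: A+T=5, G+C=9 → Tm = 2(5)+4(9) = 46°C
Primer P2: A+T=8, G+C=12 → Tm = 2(8)+4(12) = 64°C
46°C vs 64°C → primer P2 is higher.

Primer P2, 64°C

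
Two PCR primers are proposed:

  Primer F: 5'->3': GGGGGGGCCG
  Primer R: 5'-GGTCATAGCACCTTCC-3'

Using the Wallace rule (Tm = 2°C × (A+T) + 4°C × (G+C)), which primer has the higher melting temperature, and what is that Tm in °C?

Primer R, 50°C

Primer F: A+T=0, G+C=10 → Tm = 2(0)+4(10) = 40°C
Primer R: A+T=7, G+C=9 → Tm = 2(7)+4(9) = 50°C
40°C vs 50°C → primer R is higher.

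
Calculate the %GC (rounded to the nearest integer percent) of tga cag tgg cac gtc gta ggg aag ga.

Counting bases: A=7, C=4, T=4, G=11
G+C = 11 + 4 = 15 out of 26 bases
%GC = 15/26 × 100 = 57.69% ≈ 58%

58%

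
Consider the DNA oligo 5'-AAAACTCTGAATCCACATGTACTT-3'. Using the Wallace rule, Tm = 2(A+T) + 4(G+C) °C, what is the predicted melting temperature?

A=9, T=7, G=2, C=6
AT pairs contribute 16, GC pairs contribute 8.
Tm = 2×16 + 4×8 = 64°C

64°C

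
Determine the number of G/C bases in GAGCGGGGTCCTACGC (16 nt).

12

Scanning the sequence gives T=2, G=7, C=5, A=2.
Total G or C: 7 + 5 = 12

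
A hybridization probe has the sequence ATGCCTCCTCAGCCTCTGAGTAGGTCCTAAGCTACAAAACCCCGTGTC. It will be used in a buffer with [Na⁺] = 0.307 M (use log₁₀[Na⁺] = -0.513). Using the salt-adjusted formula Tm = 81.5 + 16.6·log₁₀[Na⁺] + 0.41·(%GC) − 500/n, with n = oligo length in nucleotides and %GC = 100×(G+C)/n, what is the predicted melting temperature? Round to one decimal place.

Length n = 48. Base counts: A=11, G=9, C=17, T=11
G+C = 26, so %GC = 26/48 × 100 = 54.167%
Salt term: 16.6 × (-0.513) = -8.516
GC term: 0.41 × 54.167 = 22.208; length term: −500/48 = −10.417
Tm = 81.5 + (-8.516) + 22.208 − 10.417 = 84.775 → 84.8°C

84.8°C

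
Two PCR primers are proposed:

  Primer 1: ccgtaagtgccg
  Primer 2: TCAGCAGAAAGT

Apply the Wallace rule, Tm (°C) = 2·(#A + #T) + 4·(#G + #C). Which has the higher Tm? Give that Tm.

Primer 1: A+T=4, G+C=8 → Tm = 2(4)+4(8) = 40°C
Primer 2: A+T=7, G+C=5 → Tm = 2(7)+4(5) = 34°C
40°C vs 34°C → primer 1 is higher.

Primer 1, 40°C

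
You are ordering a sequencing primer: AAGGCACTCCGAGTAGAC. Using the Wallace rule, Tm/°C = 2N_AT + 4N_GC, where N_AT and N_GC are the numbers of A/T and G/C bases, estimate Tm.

56°C

Base counts: T=2, C=5, G=5, A=6
A+T = 8, G+C = 10
Tm = 4·10 + 2·8 = 40 + 16 = 56°C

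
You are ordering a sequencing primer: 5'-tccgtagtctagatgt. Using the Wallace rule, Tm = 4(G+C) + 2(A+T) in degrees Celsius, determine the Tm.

46°C

C=3, A=3, G=4, T=6
A+T = 9, G+C = 7
Tm = 2×9 + 4×7 = 46°C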